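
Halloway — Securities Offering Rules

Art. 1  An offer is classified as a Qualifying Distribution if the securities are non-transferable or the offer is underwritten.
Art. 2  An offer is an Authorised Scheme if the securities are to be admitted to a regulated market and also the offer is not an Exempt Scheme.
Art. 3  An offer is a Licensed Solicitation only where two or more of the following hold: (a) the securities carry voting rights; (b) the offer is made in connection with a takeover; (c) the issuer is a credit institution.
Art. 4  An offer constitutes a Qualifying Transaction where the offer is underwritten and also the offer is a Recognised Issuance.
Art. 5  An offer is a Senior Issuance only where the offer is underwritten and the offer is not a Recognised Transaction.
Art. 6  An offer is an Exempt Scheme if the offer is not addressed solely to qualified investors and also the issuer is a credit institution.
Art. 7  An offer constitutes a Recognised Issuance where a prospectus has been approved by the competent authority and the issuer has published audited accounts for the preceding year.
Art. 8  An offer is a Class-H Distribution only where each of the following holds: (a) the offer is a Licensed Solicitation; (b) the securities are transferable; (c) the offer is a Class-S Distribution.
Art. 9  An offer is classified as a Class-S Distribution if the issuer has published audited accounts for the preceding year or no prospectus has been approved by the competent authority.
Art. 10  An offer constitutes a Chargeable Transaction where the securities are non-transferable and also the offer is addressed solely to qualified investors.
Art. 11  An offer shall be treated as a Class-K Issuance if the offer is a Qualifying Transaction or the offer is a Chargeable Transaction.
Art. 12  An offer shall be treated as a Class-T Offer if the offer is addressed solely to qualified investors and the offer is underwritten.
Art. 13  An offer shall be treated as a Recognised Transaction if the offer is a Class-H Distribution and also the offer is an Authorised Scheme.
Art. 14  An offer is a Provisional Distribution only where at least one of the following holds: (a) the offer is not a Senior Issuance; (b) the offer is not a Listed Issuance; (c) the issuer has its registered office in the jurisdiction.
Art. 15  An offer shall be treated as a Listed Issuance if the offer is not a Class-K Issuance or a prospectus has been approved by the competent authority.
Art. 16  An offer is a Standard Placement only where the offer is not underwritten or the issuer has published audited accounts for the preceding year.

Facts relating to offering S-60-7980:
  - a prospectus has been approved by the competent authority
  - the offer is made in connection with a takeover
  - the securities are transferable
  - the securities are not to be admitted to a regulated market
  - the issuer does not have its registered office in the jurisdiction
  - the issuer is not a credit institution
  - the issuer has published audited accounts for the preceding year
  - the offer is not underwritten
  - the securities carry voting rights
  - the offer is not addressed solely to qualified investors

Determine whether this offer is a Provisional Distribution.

Yes

Under article 3: the securities carry voting rights? yes; the offer is made in connection with a takeover? yes; the issuer is a credit institution? no — 2 of 3 hold (need ≥2) → satisfied.
Under article 9: the issuer has published audited accounts for the preceding year? yes; or no prospectus has been approved by the competent authority? no. So the offer is a Class-S Distribution.
Under article 8: Licensed Solicitation (article 3)? yes; and the securities are transferable? yes; and Class-S Distribution (article 9)? yes. So the offer is a Class-H Distribution.
Under article 6: the offer is not addressed solely to qualified investors? yes; and the issuer is a credit institution? no. So the offer is not an Exempt Scheme.
Under article 2: the securities are to be admitted to a regulated market? no; and not an Exempt Scheme (article 6)? yes. So the offer is not an Authorised Scheme.
Under article 13: Class-H Distribution (article 8)? yes; and Authorised Scheme (article 2)? no. So the offer is not a Recognised Transaction.
Under article 5: the offer is underwritten? no; and not a Recognised Transaction (article 13)? yes. So the offer is not a Senior Issuance.
Under article 7: a prospectus has been approved by the competent authority? yes; and the issuer has published audited accounts for the preceding year? yes. So the offer is a Recognised Issuance.
Under article 4: the offer is underwritten? no; and Recognised Issuance (article 7)? yes. So the offer is not a Qualifying Transaction.
Under article 10: the securities are non-transferable? no; and the offer is addressed solely to qualified investors? no. So the offer is not a Chargeable Transaction.
Under article 11: Qualifying Transaction (article 4)? no; or Chargeable Transaction (article 10)? no. So the offer is not a Class-K Issuance.
Under article 15: not a Class-K Issuance (article 11)? yes; or a prospectus has been approved by the competent authority? yes. So the offer is a Listed Issuance.
Under article 14: not a Senior Issuance (article 5)? yes; or not a Listed Issuance (article 15)? no; or the issuer has its registered office in the jurisdiction? no. So the offer is a Provisional Distribution.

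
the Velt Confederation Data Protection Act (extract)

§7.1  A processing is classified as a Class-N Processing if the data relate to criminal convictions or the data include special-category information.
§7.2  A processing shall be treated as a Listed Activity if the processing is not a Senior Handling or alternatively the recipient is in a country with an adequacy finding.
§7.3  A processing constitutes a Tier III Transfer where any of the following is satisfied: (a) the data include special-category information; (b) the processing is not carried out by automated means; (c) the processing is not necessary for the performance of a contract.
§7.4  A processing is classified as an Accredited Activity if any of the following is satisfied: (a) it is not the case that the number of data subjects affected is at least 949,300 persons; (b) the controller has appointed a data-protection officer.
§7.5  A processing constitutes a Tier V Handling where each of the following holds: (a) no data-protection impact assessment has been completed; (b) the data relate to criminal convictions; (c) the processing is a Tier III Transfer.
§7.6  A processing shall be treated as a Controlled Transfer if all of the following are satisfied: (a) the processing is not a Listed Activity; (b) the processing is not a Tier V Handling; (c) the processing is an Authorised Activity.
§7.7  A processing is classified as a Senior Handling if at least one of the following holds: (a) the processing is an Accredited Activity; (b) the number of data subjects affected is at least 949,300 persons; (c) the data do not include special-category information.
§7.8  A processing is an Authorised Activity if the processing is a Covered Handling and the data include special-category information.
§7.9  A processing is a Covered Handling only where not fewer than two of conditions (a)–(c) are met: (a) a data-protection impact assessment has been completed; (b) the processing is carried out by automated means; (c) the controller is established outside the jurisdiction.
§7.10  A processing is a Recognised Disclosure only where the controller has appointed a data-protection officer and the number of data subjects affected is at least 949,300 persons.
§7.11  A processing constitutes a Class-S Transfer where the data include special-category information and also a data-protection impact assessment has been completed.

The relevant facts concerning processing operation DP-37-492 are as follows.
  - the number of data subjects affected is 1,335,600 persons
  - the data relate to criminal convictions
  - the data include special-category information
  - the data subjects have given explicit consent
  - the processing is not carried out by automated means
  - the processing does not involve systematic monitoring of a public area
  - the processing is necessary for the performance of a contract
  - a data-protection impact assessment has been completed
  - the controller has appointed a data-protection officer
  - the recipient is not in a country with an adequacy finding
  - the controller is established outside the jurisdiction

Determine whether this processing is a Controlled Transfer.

Under §7.4: number of data subjects affected: 1,335,600 persons ≥ 949,300 persons? yes, so negated condition no; or the controller has appointed a data-protection officer? yes. So the processing is an Accredited Activity.
Under §7.7: Accredited Activity (§7.4)? yes; or number of data subjects affected: 1,335,600 persons ≥ 949,300 persons? yes; or the data do not include special-category information? no. So the processing is a Senior Handling.
Under §7.2: not a Senior Handling (§7.7)? no; or the recipient is in a country with an adequacy finding? no. So the processing is not a Listed Activity.
Under §7.3: the data include special-category information? yes; or the processing is not carried out by automated means? yes; or the processing is not necessary for the performance of a contract? no. So the processing is a Tier III Transfer.
Under §7.5: no data-protection impact assessment has been completed? no; and the data relate to criminal convictions? yes; and Tier III Transfer (§7.3)? yes. So the processing is not a Tier V Handling.
Under §7.9: a data-protection impact assessment has been completed? yes; the processing is carried out by automated means? no; the controller is established outside the jurisdiction? yes — 2 of 3 hold (need ≥2) → satisfied.
Under §7.8: Covered Handling (§7.9)? yes; and the data include special-category information? yes. So the processing is an Authorised Activity.
Under §7.6: not a Listed Activity (§7.2)? yes; and not a Tier V Handling (§7.5)? yes; and Authorised Activity (§7.8)? yes. So the processing is a Controlled Transfer.

Yes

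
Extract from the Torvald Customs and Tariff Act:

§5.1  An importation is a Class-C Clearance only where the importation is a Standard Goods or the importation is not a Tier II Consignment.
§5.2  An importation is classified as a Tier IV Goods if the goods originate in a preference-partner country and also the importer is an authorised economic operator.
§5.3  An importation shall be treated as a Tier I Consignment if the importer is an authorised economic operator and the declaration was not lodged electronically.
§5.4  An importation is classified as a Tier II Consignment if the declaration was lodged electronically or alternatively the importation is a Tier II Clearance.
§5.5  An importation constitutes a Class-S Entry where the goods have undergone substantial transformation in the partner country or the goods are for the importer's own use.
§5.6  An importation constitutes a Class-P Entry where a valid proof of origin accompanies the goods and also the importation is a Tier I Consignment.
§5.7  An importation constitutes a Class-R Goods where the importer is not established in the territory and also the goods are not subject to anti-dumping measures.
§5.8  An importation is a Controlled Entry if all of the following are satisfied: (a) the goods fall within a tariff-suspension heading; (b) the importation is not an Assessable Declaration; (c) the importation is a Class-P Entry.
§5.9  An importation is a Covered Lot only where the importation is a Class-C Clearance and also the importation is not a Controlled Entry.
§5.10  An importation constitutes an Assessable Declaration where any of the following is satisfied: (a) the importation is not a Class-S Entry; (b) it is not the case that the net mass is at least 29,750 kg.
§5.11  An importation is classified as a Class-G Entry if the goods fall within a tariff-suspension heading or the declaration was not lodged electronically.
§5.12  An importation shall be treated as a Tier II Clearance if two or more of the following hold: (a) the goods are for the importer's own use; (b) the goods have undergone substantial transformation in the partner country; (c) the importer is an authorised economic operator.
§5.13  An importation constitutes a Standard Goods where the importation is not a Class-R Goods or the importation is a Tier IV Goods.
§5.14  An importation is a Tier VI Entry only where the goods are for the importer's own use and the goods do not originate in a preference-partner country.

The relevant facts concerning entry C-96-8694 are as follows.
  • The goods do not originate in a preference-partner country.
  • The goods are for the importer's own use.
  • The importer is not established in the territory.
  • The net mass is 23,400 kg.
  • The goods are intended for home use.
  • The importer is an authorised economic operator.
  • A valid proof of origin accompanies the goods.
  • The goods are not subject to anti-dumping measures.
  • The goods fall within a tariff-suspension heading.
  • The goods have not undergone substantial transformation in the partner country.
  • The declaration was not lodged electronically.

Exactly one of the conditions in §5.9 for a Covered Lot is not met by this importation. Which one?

Class-C Clearance

§5.7 — Class-R Goods: [the importer is not established in the territory? yes] AND [the goods are not subject to anti-dumping measures? yes] → satisfied.
§5.2 — Tier IV Goods: [the goods originate in a preference-partner country? no] AND [the importer is an authorised economic operator? yes] → not satisfied.
§5.13 — Standard Goods: [not a Class-R Goods (§5.7)? no] OR [Tier IV Goods (§5.2)? no] → not satisfied.
§5.12 — Tier II Clearance: the goods are for the importer's own use? yes; the goods have undergone substantial transformation in the partner country? no; the importer is an authorised economic operator? yes — 2 of 3 hold (need ≥2) → satisfied.
§5.4 — Tier II Consignment: [the declaration was lodged electronically? no] OR [Tier II Clearance (§5.12)? yes] → satisfied.
§5.1 — Class-C Clearance: [Standard Goods (§5.13)? no] OR [not a Tier II Consignment (§5.4)? no] → not satisfied.
§5.5 — Class-S Entry: [the goods have undergone substantial transformation in the partner country? no] OR [the goods are for the importer's own use? yes] → satisfied.
§5.10 — Assessable Declaration: [not a Class-S Entry (§5.5)? no] OR [net mass: 23,400 kg ≥ 29,750 kg? no, so negated condition yes] → satisfied.
§5.3 — Tier I Consignment: [the importer is an authorised economic operator? yes] AND [the declaration was not lodged electronically? yes] → satisfied.
§5.6 — Class-P Entry: [a valid proof of origin accompanies the goods? yes] AND [Tier I Consignment (§5.3)? yes] → satisfied.
§5.8 — Controlled Entry: [the goods fall within a tariff-suspension heading? yes] AND [not an Assessable Declaration (§5.10)? no] AND [Class-P Entry (§5.6)? yes] → not satisfied.
§5.9 — Covered Lot: [Class-C Clearance (§5.1)? no] AND [not a Controlled Entry (§5.8)? yes] → not satisfied.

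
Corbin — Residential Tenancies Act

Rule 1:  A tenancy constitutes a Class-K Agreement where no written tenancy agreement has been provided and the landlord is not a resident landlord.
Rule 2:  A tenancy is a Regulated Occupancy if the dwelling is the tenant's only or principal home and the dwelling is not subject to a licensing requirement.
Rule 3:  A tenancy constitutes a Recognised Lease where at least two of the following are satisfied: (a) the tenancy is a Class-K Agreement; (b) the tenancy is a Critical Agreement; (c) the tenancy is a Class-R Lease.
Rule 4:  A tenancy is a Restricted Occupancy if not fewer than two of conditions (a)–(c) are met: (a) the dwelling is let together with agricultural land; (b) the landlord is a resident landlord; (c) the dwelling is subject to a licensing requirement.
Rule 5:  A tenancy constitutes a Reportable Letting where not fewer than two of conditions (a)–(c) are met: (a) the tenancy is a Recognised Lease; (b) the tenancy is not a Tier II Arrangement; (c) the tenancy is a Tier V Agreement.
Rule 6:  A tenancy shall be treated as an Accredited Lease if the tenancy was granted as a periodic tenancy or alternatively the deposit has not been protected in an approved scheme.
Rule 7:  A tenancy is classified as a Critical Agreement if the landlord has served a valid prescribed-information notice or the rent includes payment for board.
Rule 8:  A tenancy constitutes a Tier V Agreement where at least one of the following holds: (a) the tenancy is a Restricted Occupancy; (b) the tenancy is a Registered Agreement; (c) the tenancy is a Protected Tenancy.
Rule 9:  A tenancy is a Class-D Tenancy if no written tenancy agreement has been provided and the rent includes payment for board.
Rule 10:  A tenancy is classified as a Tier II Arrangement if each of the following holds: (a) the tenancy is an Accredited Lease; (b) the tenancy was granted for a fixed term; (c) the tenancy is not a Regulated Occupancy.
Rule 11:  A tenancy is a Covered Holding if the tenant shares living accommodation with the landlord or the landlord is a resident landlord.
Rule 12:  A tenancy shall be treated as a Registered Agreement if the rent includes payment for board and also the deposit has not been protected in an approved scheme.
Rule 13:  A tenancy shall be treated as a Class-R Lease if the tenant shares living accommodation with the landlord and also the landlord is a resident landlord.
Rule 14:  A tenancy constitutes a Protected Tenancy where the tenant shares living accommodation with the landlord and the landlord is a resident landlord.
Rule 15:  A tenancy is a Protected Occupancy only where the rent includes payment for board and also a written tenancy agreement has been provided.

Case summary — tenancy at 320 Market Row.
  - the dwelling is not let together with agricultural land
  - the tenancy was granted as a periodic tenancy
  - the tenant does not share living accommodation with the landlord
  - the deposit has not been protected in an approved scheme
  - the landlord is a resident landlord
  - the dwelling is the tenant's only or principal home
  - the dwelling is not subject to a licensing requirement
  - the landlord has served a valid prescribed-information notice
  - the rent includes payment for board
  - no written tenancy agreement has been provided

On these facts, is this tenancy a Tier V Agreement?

rule 4 — Restricted Occupancy: the dwelling is let together with agricultural land? no; the landlord is a resident landlord? yes; the dwelling is subject to a licensing requirement? no — 1 of 3 hold (need ≥2) → not satisfied.
rule 12 — Registered Agreement: [the rent includes payment for board? yes] AND [the deposit has not been protected in an approved scheme? yes] → satisfied.
rule 14 — Protected Tenancy: [the tenant shares living accommodation with the landlord? no] AND [the landlord is a resident landlord? yes] → not satisfied.
rule 8 — Tier V Agreement: [Restricted Occupancy (rule 4)? no] OR [Registered Agreement (rule 12)? yes] OR [Protected Tenancy (rule 14)? no] → satisfied.

Yes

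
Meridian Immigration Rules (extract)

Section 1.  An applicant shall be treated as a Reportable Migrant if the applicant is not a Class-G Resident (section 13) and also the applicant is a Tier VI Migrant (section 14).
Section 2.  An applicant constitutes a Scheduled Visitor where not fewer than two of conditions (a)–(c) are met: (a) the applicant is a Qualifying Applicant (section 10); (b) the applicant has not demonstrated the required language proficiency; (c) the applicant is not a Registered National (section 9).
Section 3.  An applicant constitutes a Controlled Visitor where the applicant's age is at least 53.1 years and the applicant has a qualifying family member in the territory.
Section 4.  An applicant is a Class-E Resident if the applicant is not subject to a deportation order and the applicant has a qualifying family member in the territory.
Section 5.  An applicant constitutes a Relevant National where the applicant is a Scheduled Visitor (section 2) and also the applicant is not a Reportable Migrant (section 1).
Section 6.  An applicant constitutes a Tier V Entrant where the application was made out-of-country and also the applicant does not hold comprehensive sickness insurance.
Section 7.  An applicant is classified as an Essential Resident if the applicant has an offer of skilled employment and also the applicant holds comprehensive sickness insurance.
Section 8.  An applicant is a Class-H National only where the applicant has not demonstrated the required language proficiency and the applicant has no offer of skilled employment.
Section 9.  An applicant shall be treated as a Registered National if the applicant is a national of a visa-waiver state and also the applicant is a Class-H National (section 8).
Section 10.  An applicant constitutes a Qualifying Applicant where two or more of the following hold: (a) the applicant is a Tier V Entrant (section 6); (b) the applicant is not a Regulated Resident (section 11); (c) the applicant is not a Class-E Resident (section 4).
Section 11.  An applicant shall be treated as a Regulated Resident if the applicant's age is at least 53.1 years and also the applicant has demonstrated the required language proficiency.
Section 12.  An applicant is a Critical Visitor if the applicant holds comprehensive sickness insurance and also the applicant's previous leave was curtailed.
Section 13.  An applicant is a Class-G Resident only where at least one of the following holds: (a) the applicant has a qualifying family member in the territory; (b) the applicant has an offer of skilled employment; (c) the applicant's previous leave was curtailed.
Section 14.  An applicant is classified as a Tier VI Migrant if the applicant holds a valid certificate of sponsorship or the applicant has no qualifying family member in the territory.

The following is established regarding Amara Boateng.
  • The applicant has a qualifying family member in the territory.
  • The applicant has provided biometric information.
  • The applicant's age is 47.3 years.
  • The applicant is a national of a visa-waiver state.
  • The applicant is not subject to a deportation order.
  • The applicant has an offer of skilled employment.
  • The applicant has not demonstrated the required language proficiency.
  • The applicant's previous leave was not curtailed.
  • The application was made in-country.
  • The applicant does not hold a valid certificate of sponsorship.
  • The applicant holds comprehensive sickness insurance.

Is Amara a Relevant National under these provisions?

Under section 6: the application was made out-of-country? no; and the applicant does not hold comprehensive sickness insurance? no. So the applicant is not a Tier V Entrant.
Under section 11: applicant's age: 47.3 years ≥ 53.1 years? no; and the applicant has demonstrated the required language proficiency? no. So the applicant is not a Regulated Resident.
Under section 4: the applicant is not subject to a deportation order? yes; and the applicant has a qualifying family member in the territory? yes. So the applicant is a Class-E Resident.
Under section 10: Tier V Entrant (section 6)? no; not a Regulated Resident (section 11)? yes; not a Class-E Resident (section 4)? no — 1 of 3 hold (need ≥2) → not satisfied.
Under section 8: the applicant has not demonstrated the required language proficiency? yes; and the applicant has no offer of skilled employment? no. So the applicant is not a Class-H National.
Under section 9: the applicant is a national of a visa-waiver state? yes; and Class-H National (section 8)? no. So the applicant is not a Registered National.
Under section 2: Qualifying Applicant (section 10)? no; the applicant has not demonstrated the required language proficiency? yes; not a Registered National (section 9)? yes — 2 of 3 hold (need ≥2) → satisfied.
Under section 13: the applicant has a qualifying family member in the territory? yes; or the applicant has an offer of skilled employment? yes; or the applicant's previous leave was curtailed? no. So the applicant is a Class-G Resident.
Under section 14: the applicant holds a valid certificate of sponsorship? no; or the applicant has no qualifying family member in the territory? no. So the applicant is not a Tier VI Migrant.
Under section 1: not a Class-G Resident (section 13)? no; and Tier VI Migrant (section 14)? no. So the applicant is not a Reportable Migrant.
Under section 5: Scheduled Visitor (section 2)? yes; and not a Reportable Migrant (section 1)? yes. So the applicant is a Relevant National.

Yes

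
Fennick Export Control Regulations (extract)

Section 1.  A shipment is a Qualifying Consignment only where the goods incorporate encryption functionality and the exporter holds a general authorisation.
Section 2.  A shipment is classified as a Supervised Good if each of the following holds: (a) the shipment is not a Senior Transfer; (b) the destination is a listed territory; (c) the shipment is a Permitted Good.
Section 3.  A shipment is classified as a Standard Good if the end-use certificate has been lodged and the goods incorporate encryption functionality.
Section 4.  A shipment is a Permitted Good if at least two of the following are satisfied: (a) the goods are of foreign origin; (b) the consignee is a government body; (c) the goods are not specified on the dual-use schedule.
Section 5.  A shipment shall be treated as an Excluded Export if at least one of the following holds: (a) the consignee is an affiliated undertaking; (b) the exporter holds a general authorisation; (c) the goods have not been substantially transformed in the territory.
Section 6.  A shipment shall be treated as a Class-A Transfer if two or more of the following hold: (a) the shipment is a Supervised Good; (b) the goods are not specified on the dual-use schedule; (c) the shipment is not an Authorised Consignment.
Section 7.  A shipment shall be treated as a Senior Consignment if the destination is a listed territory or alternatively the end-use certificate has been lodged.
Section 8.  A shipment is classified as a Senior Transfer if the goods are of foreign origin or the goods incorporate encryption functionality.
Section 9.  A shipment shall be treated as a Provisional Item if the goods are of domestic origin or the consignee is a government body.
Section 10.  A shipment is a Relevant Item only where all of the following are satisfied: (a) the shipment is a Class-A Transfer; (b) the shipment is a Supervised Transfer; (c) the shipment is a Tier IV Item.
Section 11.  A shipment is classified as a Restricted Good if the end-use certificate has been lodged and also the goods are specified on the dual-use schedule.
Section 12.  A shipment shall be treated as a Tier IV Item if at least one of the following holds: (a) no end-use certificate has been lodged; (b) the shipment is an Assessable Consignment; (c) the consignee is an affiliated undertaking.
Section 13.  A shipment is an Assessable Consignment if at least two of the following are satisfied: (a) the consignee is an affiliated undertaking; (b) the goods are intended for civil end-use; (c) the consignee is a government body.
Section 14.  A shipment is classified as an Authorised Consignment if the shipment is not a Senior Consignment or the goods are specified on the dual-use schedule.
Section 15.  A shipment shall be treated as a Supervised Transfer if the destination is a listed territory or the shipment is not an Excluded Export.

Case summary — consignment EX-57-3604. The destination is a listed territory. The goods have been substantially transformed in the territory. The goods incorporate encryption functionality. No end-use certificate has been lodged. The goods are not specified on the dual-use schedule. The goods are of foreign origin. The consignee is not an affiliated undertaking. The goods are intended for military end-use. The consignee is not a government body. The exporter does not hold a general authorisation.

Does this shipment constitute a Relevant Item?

Under section 8: the goods are of foreign origin? yes; or the goods incorporate encryption functionality? yes. So the shipment is a Senior Transfer.
Under section 4: the goods are of foreign origin? yes; the consignee is a government body? no; the goods are not specified on the dual-use schedule? yes — 2 of 3 hold (need ≥2) → satisfied.
Under section 2: not a Senior Transfer (section 8)? no; and the destination is a listed territory? yes; and Permitted Good (section 4)? yes. So the shipment is not a Supervised Good.
Under section 7: the destination is a listed territory? yes; or the end-use certificate has been lodged? no. So the shipment is a Senior Consignment.
Under section 14: not a Senior Consignment (section 7)? no; or the goods are specified on the dual-use schedule? no. So the shipment is not an Authorised Consignment.
Under section 6: Supervised Good (section 2)? no; the goods are not specified on the dual-use schedule? yes; not an Authorised Consignment (section 14)? yes — 2 of 3 hold (need ≥2) → satisfied.
Under section 5: the consignee is an affiliated undertaking? no; or the exporter holds a general authorisation? no; or the goods have not been substantially transformed in the territory? no. So the shipment is not an Excluded Export.
Under section 15: the destination is a listed territory? yes; or not an Excluded Export (section 5)? yes. So the shipment is a Supervised Transfer.
Under section 13: the consignee is an affiliated undertaking? no; the goods are intended for civil end-use? no; the consignee is a government body? no — 0 of 3 hold (need ≥2) → not satisfied.
Under section 12: no end-use certificate has been lodged? yes; or Assessable Consignment (section 13)? no; or the consignee is an affiliated undertaking? no. So the shipment is a Tier IV Item.
Under section 10: Class-A Transfer (section 6)? yes; and Supervised Transfer (section 15)? yes; and Tier IV Item (section 12)? yes. So the shipment is a Relevant Item.

Yes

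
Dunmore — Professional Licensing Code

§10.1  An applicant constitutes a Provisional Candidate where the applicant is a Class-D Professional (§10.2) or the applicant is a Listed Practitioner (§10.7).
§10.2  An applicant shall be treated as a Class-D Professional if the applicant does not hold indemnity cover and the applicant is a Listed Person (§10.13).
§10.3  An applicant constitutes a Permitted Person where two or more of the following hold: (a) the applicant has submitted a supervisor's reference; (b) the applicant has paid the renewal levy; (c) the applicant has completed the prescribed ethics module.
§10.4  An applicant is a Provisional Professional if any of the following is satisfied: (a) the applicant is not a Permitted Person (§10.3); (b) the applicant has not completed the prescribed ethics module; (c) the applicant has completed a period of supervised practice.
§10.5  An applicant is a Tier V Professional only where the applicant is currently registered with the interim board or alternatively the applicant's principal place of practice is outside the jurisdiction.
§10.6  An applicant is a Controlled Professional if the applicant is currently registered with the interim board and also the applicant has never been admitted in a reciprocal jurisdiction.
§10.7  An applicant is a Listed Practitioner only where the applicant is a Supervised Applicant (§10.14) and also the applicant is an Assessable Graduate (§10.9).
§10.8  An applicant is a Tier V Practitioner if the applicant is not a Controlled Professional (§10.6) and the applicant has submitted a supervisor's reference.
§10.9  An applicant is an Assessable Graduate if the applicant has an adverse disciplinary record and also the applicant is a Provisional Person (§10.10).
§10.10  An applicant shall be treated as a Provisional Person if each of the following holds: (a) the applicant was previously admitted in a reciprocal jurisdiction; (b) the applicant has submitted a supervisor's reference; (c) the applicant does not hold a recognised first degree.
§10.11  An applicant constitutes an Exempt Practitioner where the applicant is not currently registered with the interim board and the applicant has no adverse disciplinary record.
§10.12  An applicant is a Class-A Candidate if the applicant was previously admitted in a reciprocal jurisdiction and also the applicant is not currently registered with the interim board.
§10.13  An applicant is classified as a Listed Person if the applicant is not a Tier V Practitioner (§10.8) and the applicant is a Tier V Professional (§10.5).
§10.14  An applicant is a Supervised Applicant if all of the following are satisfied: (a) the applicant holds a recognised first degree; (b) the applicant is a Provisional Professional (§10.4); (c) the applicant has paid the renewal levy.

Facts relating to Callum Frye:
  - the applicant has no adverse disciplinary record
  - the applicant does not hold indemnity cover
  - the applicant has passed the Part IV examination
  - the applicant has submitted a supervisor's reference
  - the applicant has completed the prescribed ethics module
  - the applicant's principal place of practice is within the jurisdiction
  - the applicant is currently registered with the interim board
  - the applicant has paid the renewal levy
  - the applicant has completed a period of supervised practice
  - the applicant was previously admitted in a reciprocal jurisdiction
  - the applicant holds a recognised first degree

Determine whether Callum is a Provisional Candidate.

No

§10.6 — Controlled Professional: [the applicant is currently registered with the interim board? yes] AND [the applicant has never been admitted in a reciprocal jurisdiction? no] → not satisfied.
§10.8 — Tier V Practitioner: [not a Controlled Professional (§10.6)? yes] AND [the applicant has submitted a supervisor's reference? yes] → satisfied.
§10.5 — Tier V Professional: [the applicant is currently registered with the interim board? yes] OR [the applicant's principal place of practice is outside the jurisdiction? no] → satisfied.
§10.13 — Listed Person: [not a Tier V Practitioner (§10.8)? no] AND [Tier V Professional (§10.5)? yes] → not satisfied.
§10.2 — Class-D Professional: [the applicant does not hold indemnity cover? yes] AND [Listed Person (§10.13)? no] → not satisfied.
§10.3 — Permitted Person: the applicant has submitted a supervisor's reference? yes; the applicant has paid the renewal levy? yes; the applicant has completed the prescribed ethics module? yes — 3 of 3 hold (need ≥2) → satisfied.
§10.4 — Provisional Professional: [not a Permitted Person (§10.3)? no] OR [the applicant has not completed the prescribed ethics module? no] OR [the applicant has completed a period of supervised practice? yes] → satisfied.
§10.14 — Supervised Applicant: [the applicant holds a recognised first degree? yes] AND [Provisional Professional (§10.4)? yes] AND [the applicant has paid the renewal levy? yes] → satisfied.
§10.10 — Provisional Person: [the applicant was previously admitted in a reciprocal jurisdiction? yes] AND [the applicant has submitted a supervisor's reference? yes] AND [the applicant does not hold a recognised first degree? no] → not satisfied.
§10.9 — Assessable Graduate: [the applicant has an adverse disciplinary record? no] AND [Provisional Person (§10.10)? no] → not satisfied.
§10.7 — Listed Practitioner: [Supervised Applicant (§10.14)? yes] AND [Assessable Graduate (§10.9)? no] → not satisfied.
§10.1 — Provisional Candidate: [Class-D Professional (§10.2)? no] OR [Listed Practitioner (§10.7)? no] → not satisfied.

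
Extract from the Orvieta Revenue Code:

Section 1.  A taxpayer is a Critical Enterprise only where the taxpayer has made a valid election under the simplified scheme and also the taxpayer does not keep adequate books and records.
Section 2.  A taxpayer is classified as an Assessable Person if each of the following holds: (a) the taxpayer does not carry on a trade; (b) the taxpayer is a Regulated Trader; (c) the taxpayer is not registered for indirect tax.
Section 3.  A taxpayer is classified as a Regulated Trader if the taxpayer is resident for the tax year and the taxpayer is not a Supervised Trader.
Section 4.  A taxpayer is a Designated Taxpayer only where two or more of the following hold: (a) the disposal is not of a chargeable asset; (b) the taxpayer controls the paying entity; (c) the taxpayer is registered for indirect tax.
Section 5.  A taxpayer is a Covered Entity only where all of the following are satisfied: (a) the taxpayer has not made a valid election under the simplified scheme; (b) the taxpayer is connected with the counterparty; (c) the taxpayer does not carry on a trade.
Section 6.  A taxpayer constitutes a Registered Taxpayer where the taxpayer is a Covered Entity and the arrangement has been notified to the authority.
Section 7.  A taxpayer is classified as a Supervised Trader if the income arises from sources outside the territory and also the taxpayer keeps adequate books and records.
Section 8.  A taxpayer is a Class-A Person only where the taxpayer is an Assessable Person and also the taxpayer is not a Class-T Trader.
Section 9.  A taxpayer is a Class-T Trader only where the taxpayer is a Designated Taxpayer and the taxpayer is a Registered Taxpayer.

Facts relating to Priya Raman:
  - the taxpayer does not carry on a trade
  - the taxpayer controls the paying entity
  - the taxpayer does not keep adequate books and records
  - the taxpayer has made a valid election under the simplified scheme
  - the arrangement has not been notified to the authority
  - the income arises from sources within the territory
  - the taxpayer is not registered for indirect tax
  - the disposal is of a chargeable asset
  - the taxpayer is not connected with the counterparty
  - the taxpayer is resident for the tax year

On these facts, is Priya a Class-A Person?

Yes

section 7 — Supervised Trader: [the income arises from sources outside the territory? no] AND [the taxpayer keeps adequate books and records? no] → not satisfied.
section 3 — Regulated Trader: [the taxpayer is resident for the tax year? yes] AND [not a Supervised Trader (section 7)? yes] → satisfied.
section 2 — Assessable Person: [the taxpayer does not carry on a trade? yes] AND [Regulated Trader (section 3)? yes] AND [the taxpayer is not registered for indirect tax? yes] → satisfied.
section 4 — Designated Taxpayer: the disposal is not of a chargeable asset? no; the taxpayer controls the paying entity? yes; the taxpayer is registered for indirect tax? no — 1 of 3 hold (need ≥2) → not satisfied.
section 5 — Covered Entity: [the taxpayer has not made a valid election under the simplified scheme? no] AND [the taxpayer is connected with the counterparty? no] AND [the taxpayer does not carry on a trade? yes] → not satisfied.
section 6 — Registered Taxpayer: [Covered Entity (section 5)? no] AND [the arrangement has been notified to the authority? no] → not satisfied.
section 9 — Class-T Trader: [Designated Taxpayer (section 4)? no] AND [Registered Taxpayer (section 6)? no] → not satisfied.
section 8 — Class-A Person: [Assessable Person (section 2)? yes] AND [not a Class-T Trader (section 9)? yes] → satisfied.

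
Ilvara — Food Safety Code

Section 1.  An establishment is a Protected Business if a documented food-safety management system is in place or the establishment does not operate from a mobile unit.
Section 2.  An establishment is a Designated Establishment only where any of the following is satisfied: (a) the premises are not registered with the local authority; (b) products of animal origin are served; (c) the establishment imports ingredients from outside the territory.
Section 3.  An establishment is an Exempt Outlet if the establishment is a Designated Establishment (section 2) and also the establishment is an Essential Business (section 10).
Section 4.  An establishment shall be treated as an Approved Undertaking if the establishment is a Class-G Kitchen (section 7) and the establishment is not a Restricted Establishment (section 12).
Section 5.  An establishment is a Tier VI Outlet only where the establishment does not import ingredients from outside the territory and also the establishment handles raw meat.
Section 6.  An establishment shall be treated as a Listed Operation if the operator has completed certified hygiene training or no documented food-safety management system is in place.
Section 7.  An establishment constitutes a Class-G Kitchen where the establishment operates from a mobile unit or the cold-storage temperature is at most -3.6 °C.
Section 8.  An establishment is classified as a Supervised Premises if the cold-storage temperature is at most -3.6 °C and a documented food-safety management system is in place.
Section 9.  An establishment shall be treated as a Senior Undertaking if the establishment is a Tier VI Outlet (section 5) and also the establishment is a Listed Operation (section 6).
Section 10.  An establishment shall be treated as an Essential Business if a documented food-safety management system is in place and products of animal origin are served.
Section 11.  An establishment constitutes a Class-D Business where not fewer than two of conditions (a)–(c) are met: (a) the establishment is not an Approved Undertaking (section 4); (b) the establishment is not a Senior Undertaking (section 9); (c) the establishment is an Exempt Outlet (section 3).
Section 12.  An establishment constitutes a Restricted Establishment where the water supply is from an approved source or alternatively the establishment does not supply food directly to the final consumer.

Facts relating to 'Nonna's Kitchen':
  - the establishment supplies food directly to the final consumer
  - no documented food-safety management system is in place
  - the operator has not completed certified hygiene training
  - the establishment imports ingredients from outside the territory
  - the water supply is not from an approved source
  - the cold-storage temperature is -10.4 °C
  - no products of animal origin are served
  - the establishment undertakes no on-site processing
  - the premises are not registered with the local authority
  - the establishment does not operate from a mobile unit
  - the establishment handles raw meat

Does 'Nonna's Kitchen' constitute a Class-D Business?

section 7 — Class-G Kitchen: [the establishment operates from a mobile unit? no] OR [cold-storage temperature: -10.4 °C ≤ -3.6 °C? yes] → satisfied.
section 12 — Restricted Establishment: [the water supply is from an approved source? no] OR [the establishment does not supply food directly to the final consumer? no] → not satisfied.
section 4 — Approved Undertaking: [Class-G Kitchen (section 7)? yes] AND [not a Restricted Establishment (section 12)? yes] → satisfied.
section 5 — Tier VI Outlet: [the establishment does not import ingredients from outside the territory? no] AND [the establishment handles raw meat? yes] → not satisfied.
section 6 — Listed Operation: [the operator has completed certified hygiene training? no] OR [no documented food-safety management system is in place? yes] → satisfied.
section 9 — Senior Undertaking: [Tier VI Outlet (section 5)? no] AND [Listed Operation (section 6)? yes] → not satisfied.
section 2 — Designated Establishment: [the premises are not registered with the local authority? yes] OR [products of animal origin are served? no] OR [the establishment imports ingredients from outside the territory? yes] → satisfied.
section 10 — Essential Business: [a documented food-safety management system is in place? no] AND [products of animal origin are served? no] → not satisfied.
section 3 — Exempt Outlet: [Designated Establishment (section 2)? yes] AND [Essential Business (section 10)? no] → not satisfied.
section 11 — Class-D Business: not an Approved Undertaking (section 4)? no; not a Senior Undertaking (section 9)? yes; Exempt Outlet (section 3)? no — 1 of 3 hold (need ≥2) → not satisfied.

No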